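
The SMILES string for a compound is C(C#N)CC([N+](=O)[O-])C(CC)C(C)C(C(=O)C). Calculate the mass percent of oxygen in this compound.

19.97%

Atom tally by fragment:
  NCCH2 → C:2 H:2 N:1
  CH2 → C:1 H:2
  CH(NO2) → C:1 H:1 N:1 O:2
  CH(C2H5) → C:3 H:6
  CH(CH3) → C:2 H:4
  CH2COCH3 → C:3 H:5 O:1
Element totals:
  C: 12
  H: 20
  N: 2
  O: 3
Molecular formula: C12H20N2O3.
Molar mass = 240.303 g/mol.
Mass from O: 3 × 15.999 = 47.997 g/mol.
%O = 47.997 / 240.303 × 100 = 19.97%.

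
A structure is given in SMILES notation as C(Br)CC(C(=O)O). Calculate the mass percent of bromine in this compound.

47.85%

Atom tally by fragment:
  BrCH2 → C:1 H:2 Br:1
  CH2 → C:1 H:2
  CH2COOH → C:2 H:3 O:2
Element totals:
  C: 4
  H: 7
  Br: 1
  O: 2
Molecular formula: C4H7BrO2.
Molar mass = 167.002 g/mol.
Mass from Br: 1 × 79.904 = 79.904 g/mol.
%Br = 79.904 / 167.002 × 100 = 47.85%.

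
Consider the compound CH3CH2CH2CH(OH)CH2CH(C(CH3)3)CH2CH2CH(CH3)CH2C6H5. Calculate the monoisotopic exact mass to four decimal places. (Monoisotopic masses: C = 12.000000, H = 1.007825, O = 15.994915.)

Element totals:
  C: 21
  H: 36
  O: 1
Molecular formula: C21H36O.
  M = 21(12.0) + 36(1.007825) + 15.994915
    = 252.000000 + 36.281700 + 15.994915 = 304.276615

304.2766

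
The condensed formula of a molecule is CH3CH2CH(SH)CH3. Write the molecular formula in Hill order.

C4H10S

Element totals:
  C: 4
  H: 10
  S: 1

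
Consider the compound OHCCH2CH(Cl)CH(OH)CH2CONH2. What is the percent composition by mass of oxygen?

26.72%

Element totals:
  C: 6
  H: 10
  Cl: 1
  N: 1
  O: 3
Molecular formula: C6H10ClNO3.
Molar mass = 179.600 g/mol.
Mass from O: 3 × 15.999 = 47.997 g/mol.
%O = 47.997 / 179.600 × 100 = 26.72%.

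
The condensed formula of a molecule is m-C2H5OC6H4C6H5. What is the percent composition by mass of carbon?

Atom tally by fragment:
  benzene ring core → C:6 H:6
  (− 2 ring H displaced by substituents)
  + OC2H5 → C:2 H:5 O:1
  + C6H5 → C:6 H:5
Element totals:
  C: 14
  H: 14
  O: 1
Molecular formula: C14H14O.
Molar mass = 198.265 g/mol.
Mass from C: 14 × 12.011 = 168.154 g/mol.
%C = 168.154 / 198.265 × 100 = 84.81%.

84.81%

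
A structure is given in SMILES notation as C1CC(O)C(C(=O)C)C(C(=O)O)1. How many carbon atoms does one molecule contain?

8

Atom tally by fragment:
  cyclopentane ring core → C:5 H:10
  (− 3 ring H displaced by substituents)
  + OH → O:1 H:1
  + COCH3 → C:2 H:3 O:1
  + COOH → C:1 H:1 O:2
Element totals:
  C: 8
  H: 12
  O: 4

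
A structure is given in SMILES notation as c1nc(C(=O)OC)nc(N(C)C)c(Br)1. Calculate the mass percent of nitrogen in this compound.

16.16%

Atom tally by fragment:
  pyrimidine ring core → C:4 H:4 N:2
  (− 3 ring H displaced by substituents)
  + COOCH3 → C:2 H:3 O:2
  + N(CH3)2 → N:1 C:2 H:6
  + Br → Br:1
Element totals:
  C: 8
  H: 10
  Br: 1
  N: 3
  O: 2
Molecular formula: C8H10BrN3O2.
Molar mass = 260.091 g/mol.
Mass from N: 3 × 14.007 = 42.021 g/mol.
%N = 42.021 / 260.091 × 100 = 16.16%.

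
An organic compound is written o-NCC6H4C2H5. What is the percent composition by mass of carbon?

Atom tally by fragment:
  benzene ring core → C:6 H:6
  (− 2 ring H displaced by substituents)
  + CN → C:1 N:1
  + C2H5 → C:2 H:5
Element totals:
  C: 9
  H: 9
  N: 1
Molecular formula: C9H9N.
Molar mass = 131.178 g/mol.
Mass from C: 9 × 12.011 = 108.099 g/mol.
%C = 108.099 / 131.178 × 100 = 82.41%.

82.41%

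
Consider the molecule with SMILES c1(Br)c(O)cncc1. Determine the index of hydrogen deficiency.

4

Atom tally by fragment:
  pyridine ring core → C:5 H:5 N:1
  (− 2 ring H displaced by substituents)
  + Br → Br:1
  + OH → O:1 H:1
Element totals:
  C: 5
  H: 4
  Br: 1
  N: 1
  O: 1
Molecular formula: C5H4BrNO.
DoU = (2C + 2 + N − H − X) / 2 = (2·5 + 2 + 1 − 4 − 1) / 2 = 4.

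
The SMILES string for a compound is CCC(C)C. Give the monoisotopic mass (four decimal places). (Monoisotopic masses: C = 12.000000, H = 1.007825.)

Atom tally by fragment:
  CH3 → C:1 H:3
  CH2 → C:1 H:2
  CH(CH3) → C:2 H:4
  CH3 → C:1 H:3
Element totals:
  C: 5
  H: 12
Molecular formula: C5H12.
  M = 5(12.0) + 12(1.007825)
    = 60.000000 + 12.093900 = 72.093900

72.0939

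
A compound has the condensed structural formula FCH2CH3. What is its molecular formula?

C2H5F

Atom tally by fragment:
  FCH2 → C:1 H:2 F:1
  CH3 → C:1 H:3
Element totals:
  C: 2
  H: 5
  F: 1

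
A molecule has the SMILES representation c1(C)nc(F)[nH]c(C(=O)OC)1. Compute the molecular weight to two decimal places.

158.13 g/mol

Atom tally by fragment:
  imidazole ring core → C:3 H:4 N:2
  (− 3 ring H displaced by substituents)
  + CH3 → C:1 H:3
  + F → F:1
  + COOCH3 → C:2 H:3 O:2
Element totals:
  C: 6
  H: 7
  F: 1
  N: 2
  O: 2
Molecular formula: C6H7FN2O2.
  M = 6(12.011) + 7(1.008) + 18.998 + 2(14.007) + 2(15.999)
    = 72.066 + 7.056 + 18.998 + 28.014 + 31.998 = 158.132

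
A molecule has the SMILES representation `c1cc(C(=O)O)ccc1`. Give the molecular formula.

C7H6O2

Atom tally by fragment:
  benzene ring core → C:6 H:6
  (− 1 ring H displaced by substituents)
  + COOH → C:1 H:1 O:2
Element totals:
  C: 7
  H: 6
  O: 2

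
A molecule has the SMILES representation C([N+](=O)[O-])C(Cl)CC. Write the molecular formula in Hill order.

C4H8ClNO2

Atom tally by fragment:
  O2NCH2 → C:1 H:2 N:1 O:2
  CH(Cl) → C:1 H:1 Cl:1
  CH2 → C:1 H:2
  CH3 → C:1 H:3
Element totals:
  C: 4
  H: 8
  Cl: 1
  N: 1
  O: 2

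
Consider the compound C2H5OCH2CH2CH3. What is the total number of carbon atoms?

Atom tally by fragment:
  C2H5OCH2 → C:3 H:7 O:1
  CH2 → C:1 H:2
  CH3 → C:1 H:3
Element totals:
  C: 5
  H: 12
  O: 1

5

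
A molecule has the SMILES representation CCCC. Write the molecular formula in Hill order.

C4H10

Atom tally by fragment:
  CH3 → C:1 H:3
  CH2 → C:1 H:2
  CH2 → C:1 H:2
  CH3 → C:1 H:3
Element totals:
  C: 4
  H: 10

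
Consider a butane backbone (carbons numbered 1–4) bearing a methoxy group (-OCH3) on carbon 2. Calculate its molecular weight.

88.15 g/mol

Atom tally by fragment:
  CH3 → C:1 H:3
  CH(OCH3) → C:2 H:4 O:1
  CH2 → C:1 H:2
  CH3 → C:1 H:3
Element totals:
  C: 5
  H: 12
  O: 1
Molecular formula: C5H12O.
  M = 5(12.011) + 12(1.008) + 15.999
    = 60.055 + 12.096 + 15.999 = 88.150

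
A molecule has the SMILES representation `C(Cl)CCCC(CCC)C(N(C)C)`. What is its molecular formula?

C11H24ClN

Atom tally by fragment:
  ClCH2 → C:1 H:2 Cl:1
  CH2 → C:1 H:2
  CH2 → C:1 H:2
  CH2 → C:1 H:2
  CH(CH2CH2CH3) → C:4 H:8
  CH2N(CH3)2 → C:3 H:8 N:1
Element totals:
  C: 11
  H: 24
  Cl: 1
  N: 1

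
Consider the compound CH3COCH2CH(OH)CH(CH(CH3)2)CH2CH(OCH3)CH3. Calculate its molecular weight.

Atom tally by fragment:
  CH3COCH2 → C:3 H:5 O:1
  CH(OH) → C:1 H:2 O:1
  CH(CH(CH3)2) → C:4 H:8
  CH2 → C:1 H:2
  CH(OCH3) → C:2 H:4 O:1
  CH3 → C:1 H:3
Element totals:
  C: 12
  H: 24
  O: 3
Molecular formula: C12H24O3.
  M = 12(12.011) + 24(1.008) + 3(15.999)
    = 144.132 + 24.192 + 47.997 = 216.321

216.32 g/mol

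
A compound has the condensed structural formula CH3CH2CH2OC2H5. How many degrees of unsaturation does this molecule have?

0

Atom tally by fragment:
  CH3 → C:1 H:3
  CH2 → C:1 H:2
  CH2OC2H5 → C:3 H:7 O:1
Element totals:
  C: 5
  H: 12
  O: 1
Molecular formula: C5H12O.
DoU = (2C + 2 + N − H − X) / 2 = (2·5 + 2 + 0 − 12 − 0) / 2 = 0.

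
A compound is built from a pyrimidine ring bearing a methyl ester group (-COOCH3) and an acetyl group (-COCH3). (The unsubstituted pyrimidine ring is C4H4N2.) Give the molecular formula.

Atom tally by fragment:
  pyrimidine ring core → C:4 H:4 N:2
  (− 2 ring H displaced by substituents)
  + COOCH3 → C:2 H:3 O:2
  + COCH3 → C:2 H:3 O:1
Element totals:
  C: 8
  H: 8
  N: 2
  O: 3

C8H8N2O3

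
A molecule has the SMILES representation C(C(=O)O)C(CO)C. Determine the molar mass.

118.13 g/mol

Atom tally by fragment:
  HOOCCH2 → C:2 H:3 O:2
  CH(CH2OH) → C:2 H:4 O:1
  CH3 → C:1 H:3
Element totals:
  C: 5
  H: 10
  O: 3
Molecular formula: C5H10O3.
  M = 5(12.011) + 10(1.008) + 3(15.999)
    = 60.055 + 10.080 + 47.997 = 118.132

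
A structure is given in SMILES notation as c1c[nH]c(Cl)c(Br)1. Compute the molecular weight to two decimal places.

Atom tally by fragment:
  pyrrole ring core → C:4 H:5 N:1
  (− 2 ring H displaced by substituents)
  + Cl → Cl:1
  + Br → Br:1
Element totals:
  C: 4
  H: 3
  Br: 1
  Cl: 1
  N: 1
Molecular formula: C4H3BrClN.
  M = 4(12.011) + 3(1.008) + 79.904 + 35.45 + 14.007
    = 48.044 + 3.024 + 79.904 + 35.450 + 14.007 = 180.429

180.43 g/mol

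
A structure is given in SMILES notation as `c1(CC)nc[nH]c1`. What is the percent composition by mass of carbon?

Atom tally by fragment:
  imidazole ring core → C:3 H:4 N:2
  (− 1 ring H displaced by substituents)
  + C2H5 → C:2 H:5
Element totals:
  C: 5
  H: 8
  N: 2
Molecular formula: C5H8N2.
Molar mass = 96.133 g/mol.
Mass from C: 5 × 12.011 = 60.055 g/mol.
%C = 60.055 / 96.133 × 100 = 62.47%.

62.47%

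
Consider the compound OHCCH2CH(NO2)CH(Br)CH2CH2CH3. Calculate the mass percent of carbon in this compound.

35.31%

Atom tally by fragment:
  OHCCH2 → C:2 H:3 O:1
  CH(NO2) → C:1 H:1 N:1 O:2
  CH(Br) → C:1 H:1 Br:1
  CH2 → C:1 H:2
  CH2 → C:1 H:2
  CH3 → C:1 H:3
Element totals:
  C: 7
  H: 12
  Br: 1
  N: 1
  O: 3
Molecular formula: C7H12BrNO3.
Molar mass = 238.081 g/mol.
Mass from C: 7 × 12.011 = 84.077 g/mol.
%C = 84.077 / 238.081 × 100 = 35.31%.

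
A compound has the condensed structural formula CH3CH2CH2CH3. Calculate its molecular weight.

58.12 g/mol

Atom tally by fragment:
  CH3 → C:1 H:3
  CH2 → C:1 H:2
  CH2 → C:1 H:2
  CH3 → C:1 H:3
Element totals:
  C: 4
  H: 10
Molecular formula: C4H10.
  M = 4(12.011) + 10(1.008)
    = 48.044 + 10.080 = 58.124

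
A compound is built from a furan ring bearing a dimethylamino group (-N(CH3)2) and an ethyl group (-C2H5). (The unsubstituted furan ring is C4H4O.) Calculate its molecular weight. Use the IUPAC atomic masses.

139.20 g/mol

Atom tally by fragment:
  furan ring core → C:4 H:4 O:1
  (− 2 ring H displaced by substituents)
  + N(CH3)2 → N:1 C:2 H:6
  + C2H5 → C:2 H:5
Element totals:
  C: 8
  H: 13
  N: 1
  O: 1
Molecular formula: C8H13NO.
  M = 8(12.011) + 13(1.008) + 14.007 + 15.999
    = 96.088 + 13.104 + 14.007 + 15.999 = 139.198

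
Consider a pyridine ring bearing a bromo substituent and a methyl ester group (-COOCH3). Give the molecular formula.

C7H6BrNO2

Atom tally by fragment:
  pyridine ring core → C:5 H:5 N:1
  (− 2 ring H displaced by substituents)
  + Br → Br:1
  + COOCH3 → C:2 H:3 O:2
Element totals:
  C: 7
  H: 6
  Br: 1
  N: 1
  O: 2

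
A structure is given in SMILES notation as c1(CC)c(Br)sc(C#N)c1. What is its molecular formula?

C7H6BrNS

Atom tally by fragment:
  thiophene ring core → C:4 H:4 S:1
  (− 3 ring H displaced by substituents)
  + C2H5 → C:2 H:5
  + Br → Br:1
  + CN → C:1 N:1
Element totals:
  C: 7
  H: 6
  Br: 1
  N: 1
  S: 1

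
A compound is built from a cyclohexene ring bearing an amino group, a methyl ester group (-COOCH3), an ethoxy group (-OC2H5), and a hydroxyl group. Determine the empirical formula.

Atom tally by fragment:
  cyclohexene ring core → C:6 H:10
  (− 4 ring H displaced by substituents)
  + NH2 → N:1 H:2
  + COOCH3 → C:2 H:3 O:2
  + OC2H5 → C:2 H:5 O:1
  + OH → O:1 H:1
Element totals:
  C: 10
  H: 17
  N: 1
  O: 4
Molecular formula: C10H17NO4.
gcd of subscripts (10, 17, 1, 4) = 1, so the empirical formula equals the molecular formula.

C10H17NO4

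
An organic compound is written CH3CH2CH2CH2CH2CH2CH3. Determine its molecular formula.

Element totals:
  C: 7
  H: 16

C7H16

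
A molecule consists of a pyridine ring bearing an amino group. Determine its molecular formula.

C5H6N2

Atom tally by fragment:
  pyridine ring core → C:5 H:5 N:1
  (− 1 ring H displaced by substituents)
  + NH2 → N:1 H:2
Element totals:
  C: 5
  H: 6
  N: 2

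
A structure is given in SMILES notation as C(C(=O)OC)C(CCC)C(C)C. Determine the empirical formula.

Atom tally by fragment:
  CH3OOCCH2 → C:3 H:5 O:2
  CH(CH2CH2CH3) → C:4 H:8
  CH(CH3) → C:2 H:4
  CH3 → C:1 H:3
Element totals:
  C: 10
  H: 20
  O: 2
Molecular formula: C10H20O2.
gcd of subscripts = 2; dividing each by 2:
  C: 10/2 = 5
  H: 20/2 = 10
  O: 2/2 = 1

C5H10O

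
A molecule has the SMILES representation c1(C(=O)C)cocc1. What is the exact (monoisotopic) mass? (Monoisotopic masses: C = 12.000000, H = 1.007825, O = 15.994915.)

110.0368

Atom tally by fragment:
  furan ring core → C:4 H:4 O:1
  (− 1 ring H displaced by substituents)
  + COCH3 → C:2 H:3 O:1
Element totals:
  C: 6
  H: 6
  O: 2
Molecular formula: C6H6O2.
  M = 6(12.0) + 6(1.007825) + 2(15.994915)
    = 72.000000 + 6.046950 + 31.989830 = 110.036780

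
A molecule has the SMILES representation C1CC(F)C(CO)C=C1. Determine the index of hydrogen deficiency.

Atom tally by fragment:
  cyclohexene ring core → C:6 H:10
  (− 2 ring H displaced by substituents)
  + F → F:1
  + CH2OH → C:1 H:3 O:1
Element totals:
  C: 7
  H: 11
  F: 1
  O: 1
Molecular formula: C7H11FO.
DoU = (2C + 2 + N − H − X) / 2 = (2·7 + 2 + 0 − 11 − 1) / 2 = 2.

2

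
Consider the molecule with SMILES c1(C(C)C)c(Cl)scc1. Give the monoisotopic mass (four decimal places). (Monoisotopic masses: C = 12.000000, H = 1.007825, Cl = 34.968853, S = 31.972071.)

Atom tally by fragment:
  thiophene ring core → C:4 H:4 S:1
  (− 2 ring H displaced by substituents)
  + CH(CH3)2 → C:3 H:7
  + Cl → Cl:1
Element totals:
  C: 7
  H: 9
  Cl: 1
  S: 1
Molecular formula: C7H9ClS.
  M = 7(12.0) + 9(1.007825) + 34.968853 + 31.972071
    = 84.000000 + 9.070425 + 34.968853 + 31.972071 = 160.011349

160.0113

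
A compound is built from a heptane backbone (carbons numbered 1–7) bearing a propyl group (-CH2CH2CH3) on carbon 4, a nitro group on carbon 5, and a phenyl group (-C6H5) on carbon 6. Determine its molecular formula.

C16H25NO2

Atom tally by fragment:
  CH3 → C:1 H:3
  CH2 → C:1 H:2
  CH2 → C:1 H:2
  CH(CH2CH2CH3) → C:4 H:8
  CH(NO2) → C:1 H:1 N:1 O:2
  CH(C6H5) → C:7 H:6
  CH3 → C:1 H:3
Element totals:
  C: 16
  H: 25
  N: 1
  O: 2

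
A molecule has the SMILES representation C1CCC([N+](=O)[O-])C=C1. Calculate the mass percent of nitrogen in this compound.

11.02%

Atom tally by fragment:
  cyclohexene ring core → C:6 H:10
  (− 1 ring H displaced by substituents)
  + NO2 → N:1 O:2
Element totals:
  C: 6
  H: 9
  N: 1
  O: 2
Molecular formula: C6H9NO2.
Molar mass = 127.143 g/mol.
Mass from N: 1 × 14.007 = 14.007 g/mol.
%N = 14.007 / 127.143 × 100 = 11.02%.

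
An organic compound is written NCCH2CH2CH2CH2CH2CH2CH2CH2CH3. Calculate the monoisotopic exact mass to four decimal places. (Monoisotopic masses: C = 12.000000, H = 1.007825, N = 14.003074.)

153.1517

Atom tally by fragment:
  NCCH2 → C:2 H:2 N:1
  CH2 → C:1 H:2
  CH2 → C:1 H:2
  CH2 → C:1 H:2
  CH2 → C:1 H:2
  CH2 → C:1 H:2
  CH2 → C:1 H:2
  CH2 → C:1 H:2
  CH3 → C:1 H:3
Element totals:
  C: 10
  H: 19
  N: 1
Molecular formula: C10H19N.
  M = 10(12.0) + 19(1.007825) + 14.003074
    = 120.000000 + 19.148675 + 14.003074 = 153.151749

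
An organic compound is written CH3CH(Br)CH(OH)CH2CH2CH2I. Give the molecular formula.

C6H12BrIO

Element totals:
  C: 6
  H: 12
  Br: 1
  I: 1
  O: 1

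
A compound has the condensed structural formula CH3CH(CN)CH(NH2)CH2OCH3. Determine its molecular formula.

Element totals:
  C: 6
  H: 12
  N: 2
  O: 1

C6H12N2O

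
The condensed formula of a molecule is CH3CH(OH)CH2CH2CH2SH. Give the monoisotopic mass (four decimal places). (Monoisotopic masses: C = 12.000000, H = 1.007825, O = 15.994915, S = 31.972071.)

120.0609

Atom tally by fragment:
  CH3 → C:1 H:3
  CH(OH) → C:1 H:2 O:1
  CH2 → C:1 H:2
  CH2 → C:1 H:2
  CH2SH → C:1 H:3 S:1
Element totals:
  C: 5
  H: 12
  O: 1
  S: 1
Molecular formula: C5H12OS.
  M = 5(12.0) + 12(1.007825) + 15.994915 + 31.972071
    = 60.000000 + 12.093900 + 15.994915 + 31.972071 = 120.060886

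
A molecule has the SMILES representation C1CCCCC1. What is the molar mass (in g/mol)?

84.16 g/mol

Atom tally by fragment:
  cyclohexane ring core → C:6 H:12
Element totals:
  C: 6
  H: 12
Molecular formula: C6H12.
  M = 6(12.011) + 12(1.008)
    = 72.066 + 12.096 = 84.162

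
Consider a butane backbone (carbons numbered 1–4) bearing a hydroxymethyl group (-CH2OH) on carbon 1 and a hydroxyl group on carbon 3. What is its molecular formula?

Atom tally by fragment:
  HOCH2CH2 → C:2 H:5 O:1
  CH2 → C:1 H:2
  CH(OH) → C:1 H:2 O:1
  CH3 → C:1 H:3
Element totals:
  C: 5
  H: 12
  O: 2

C5H12O2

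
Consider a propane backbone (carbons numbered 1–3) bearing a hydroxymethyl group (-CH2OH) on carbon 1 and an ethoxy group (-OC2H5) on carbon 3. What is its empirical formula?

Atom tally by fragment:
  HOCH2CH2 → C:2 H:5 O:1
  CH2 → C:1 H:2
  CH2OC2H5 → C:3 H:7 O:1
Element totals:
  C: 6
  H: 14
  O: 2
Molecular formula: C6H14O2.
gcd of subscripts = 2; dividing each by 2:
  C: 6/2 = 3
  H: 14/2 = 7
  O: 2/2 = 1

C3H7O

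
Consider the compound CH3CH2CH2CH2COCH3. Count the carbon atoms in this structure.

Atom tally by fragment:
  CH3 → C:1 H:3
  CH2 → C:1 H:2
  CH2 → C:1 H:2
  CH2COCH3 → C:3 H:5 O:1
Element totals:
  C: 6
  H: 12
  O: 1

6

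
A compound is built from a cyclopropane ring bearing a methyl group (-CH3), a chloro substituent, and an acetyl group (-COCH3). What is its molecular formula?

Atom tally by fragment:
  cyclopropane ring core → C:3 H:6
  (− 3 ring H displaced by substituents)
  + CH3 → C:1 H:3
  + Cl → Cl:1
  + COCH3 → C:2 H:3 O:1
Element totals:
  C: 6
  H: 9
  Cl: 1
  O: 1

C6H9ClO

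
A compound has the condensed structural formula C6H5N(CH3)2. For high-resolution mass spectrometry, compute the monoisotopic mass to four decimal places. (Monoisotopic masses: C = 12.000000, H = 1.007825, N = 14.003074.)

121.0891

Atom tally by fragment:
  benzene ring core → C:6 H:6
  (− 1 ring H displaced by substituents)
  + N(CH3)2 → N:1 C:2 H:6
Element totals:
  C: 8
  H: 11
  N: 1
Molecular formula: C8H11N.
  M = 8(12.0) + 11(1.007825) + 14.003074
    = 96.000000 + 11.086075 + 14.003074 = 121.089149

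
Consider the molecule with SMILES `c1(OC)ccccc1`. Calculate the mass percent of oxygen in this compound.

Atom tally by fragment:
  benzene ring core → C:6 H:6
  (− 1 ring H displaced by substituents)
  + OCH3 → C:1 H:3 O:1
Element totals:
  C: 7
  H: 8
  O: 1
Molecular formula: C7H8O.
Molar mass = 108.140 g/mol.
Mass from O: 1 × 15.999 = 15.999 g/mol.
%O = 15.999 / 108.140 × 100 = 14.79%.

14.79%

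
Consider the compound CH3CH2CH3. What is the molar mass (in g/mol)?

Element totals:
  C: 3
  H: 8
Molecular formula: C3H8.
  M = 3(12.011) + 8(1.008)
    = 36.033 + 8.064 = 44.097

44.10 g/mol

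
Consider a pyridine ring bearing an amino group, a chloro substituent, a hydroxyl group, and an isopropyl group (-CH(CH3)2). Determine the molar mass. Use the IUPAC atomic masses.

Atom tally by fragment:
  pyridine ring core → C:5 H:5 N:1
  (− 4 ring H displaced by substituents)
  + NH2 → N:1 H:2
  + Cl → Cl:1
  + OH → O:1 H:1
  + CH(CH3)2 → C:3 H:7
Element totals:
  C: 8
  H: 11
  Cl: 1
  N: 2
  O: 1
Molecular formula: C8H11ClN2O.
  M = 8(12.011) + 11(1.008) + 35.45 + 2(14.007) + 15.999
    = 96.088 + 11.088 + 35.450 + 28.014 + 15.999 = 186.639

186.64 g/mol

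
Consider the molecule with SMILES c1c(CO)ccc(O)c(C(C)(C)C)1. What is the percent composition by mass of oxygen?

17.75%

Atom tally by fragment:
  benzene ring core → C:6 H:6
  (− 3 ring H displaced by substituents)
  + CH2OH → C:1 H:3 O:1
  + OH → O:1 H:1
  + C(CH3)3 → C:4 H:9
Element totals:
  C: 11
  H: 16
  O: 2
Molecular formula: C11H16O2.
Molar mass = 180.247 g/mol.
Mass from O: 2 × 15.999 = 31.998 g/mol.
%O = 31.998 / 180.247 × 100 = 17.75%.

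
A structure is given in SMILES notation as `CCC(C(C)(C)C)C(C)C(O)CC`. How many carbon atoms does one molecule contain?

Atom tally by fragment:
  CH3 → C:1 H:3
  CH2 → C:1 H:2
  CH(C(CH3)3) → C:5 H:10
  CH(CH3) → C:2 H:4
  CH(OH) → C:1 H:2 O:1
  CH2 → C:1 H:2
  CH3 → C:1 H:3
Element totals:
  C: 12
  H: 26
  O: 1

12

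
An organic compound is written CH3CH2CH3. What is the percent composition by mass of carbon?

Atom tally by fragment:
  CH3 → C:1 H:3
  CH2 → C:1 H:2
  CH3 → C:1 H:3
Element totals:
  C: 3
  H: 8
Molecular formula: C3H8.
Molar mass = 44.097 g/mol.
Mass from C: 3 × 12.011 = 36.033 g/mol.
%C = 36.033 / 44.097 × 100 = 81.71%.

81.71%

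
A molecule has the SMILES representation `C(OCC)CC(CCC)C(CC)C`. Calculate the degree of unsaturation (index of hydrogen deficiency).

Atom tally by fragment:
  C2H5OCH2 → C:3 H:7 O:1
  CH2 → C:1 H:2
  CH(CH2CH2CH3) → C:4 H:8
  CH(C2H5) → C:3 H:6
  CH3 → C:1 H:3
Element totals:
  C: 12
  H: 26
  O: 1
Molecular formula: C12H26O.
DoU = (2C + 2 + N − H − X) / 2 = (2·12 + 2 + 0 − 26 − 0) / 2 = 0.

0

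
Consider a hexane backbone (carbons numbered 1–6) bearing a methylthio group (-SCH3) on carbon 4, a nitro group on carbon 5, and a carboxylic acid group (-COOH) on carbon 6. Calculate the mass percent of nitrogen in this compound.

6.33%

Atom tally by fragment:
  CH3 → C:1 H:3
  CH2 → C:1 H:2
  CH2 → C:1 H:2
  CH(SCH3) → C:2 H:4 S:1
  CH(NO2) → C:1 H:1 N:1 O:2
  CH2COOH → C:2 H:3 O:2
Element totals:
  C: 8
  H: 15
  N: 1
  O: 4
  S: 1
Molecular formula: C8H15NO4S.
Molar mass = 221.271 g/mol.
Mass from N: 1 × 14.007 = 14.007 g/mol.
%N = 14.007 / 221.271 × 100 = 6.33%.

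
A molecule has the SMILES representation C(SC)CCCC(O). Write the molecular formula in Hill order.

C6H14OS

Atom tally by fragment:
  CH3SCH2 → C:2 H:5 S:1
  CH2 → C:1 H:2
  CH2 → C:1 H:2
  CH2 → C:1 H:2
  CH2OH → C:1 H:3 O:1
Element totals:
  C: 6
  H: 14
  O: 1
  S: 1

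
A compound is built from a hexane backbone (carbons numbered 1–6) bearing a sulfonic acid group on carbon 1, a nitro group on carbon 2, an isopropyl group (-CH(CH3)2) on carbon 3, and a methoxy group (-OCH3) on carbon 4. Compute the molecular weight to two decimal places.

Atom tally by fragment:
  HO3SCH2 → C:1 H:3 S:1 O:3
  CH(NO2) → C:1 H:1 N:1 O:2
  CH(CH(CH3)2) → C:4 H:8
  CH(OCH3) → C:2 H:4 O:1
  CH2 → C:1 H:2
  CH3 → C:1 H:3
Element totals:
  C: 10
  H: 21
  N: 1
  O: 6
  S: 1
Molecular formula: C10H21NO6S.
  M = 10(12.011) + 21(1.008) + 14.007 + 6(15.999) + 32.06
    = 120.110 + 21.168 + 14.007 + 95.994 + 32.060 = 283.339

283.34 g/mol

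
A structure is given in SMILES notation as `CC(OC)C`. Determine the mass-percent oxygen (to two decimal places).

21.58%

Atom tally by fragment:
  CH3 → C:1 H:3
  CH(OCH3) → C:2 H:4 O:1
  CH3 → C:1 H:3
Element totals:
  C: 4
  H: 10
  O: 1
Molecular formula: C4H10O.
Molar mass = 74.123 g/mol.
Mass from O: 1 × 15.999 = 15.999 g/mol.
%O = 15.999 / 74.123 × 100 = 21.58%.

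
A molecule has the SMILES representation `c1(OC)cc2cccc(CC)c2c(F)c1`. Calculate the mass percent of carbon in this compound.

Atom tally by fragment:
  naphthalene ring system core → C:10 H:8
  (− 3 ring H displaced by substituents)
  + OCH3 → C:1 H:3 O:1
  + C2H5 → C:2 H:5
  + F → F:1
Element totals:
  C: 13
  H: 13
  F: 1
  O: 1
Molecular formula: C13H13FO.
Molar mass = 204.244 g/mol.
Mass from C: 13 × 12.011 = 156.143 g/mol.
%C = 156.143 / 204.244 × 100 = 76.45%.

76.45%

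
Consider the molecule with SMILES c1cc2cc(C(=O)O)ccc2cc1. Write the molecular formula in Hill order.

Atom tally by fragment:
  naphthalene ring system core → C:10 H:8
  (− 1 ring H displaced by substituents)
  + COOH → C:1 H:1 O:2
Element totals:
  C: 11
  H: 8
  O: 2

C11H8O2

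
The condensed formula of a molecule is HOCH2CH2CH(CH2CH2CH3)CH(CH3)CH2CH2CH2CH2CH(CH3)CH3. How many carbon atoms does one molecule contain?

15

Element totals:
  C: 15
  H: 32
  O: 1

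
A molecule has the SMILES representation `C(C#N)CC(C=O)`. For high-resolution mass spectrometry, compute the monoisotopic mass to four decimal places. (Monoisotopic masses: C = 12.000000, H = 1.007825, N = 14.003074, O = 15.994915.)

97.0528

Atom tally by fragment:
  NCCH2 → C:2 H:2 N:1
  CH2 → C:1 H:2
  CH2CHO → C:2 H:3 O:1
Element totals:
  C: 5
  H: 7
  N: 1
  O: 1
Molecular formula: C5H7NO.
  M = 5(12.0) + 7(1.007825) + 14.003074 + 15.994915
    = 60.000000 + 7.054775 + 14.003074 + 15.994915 = 97.052764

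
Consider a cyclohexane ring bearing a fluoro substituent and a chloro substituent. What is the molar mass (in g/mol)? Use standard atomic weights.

Atom tally by fragment:
  cyclohexane ring core → C:6 H:12
  (− 2 ring H displaced by substituents)
  + F → F:1
  + Cl → Cl:1
Element totals:
  C: 6
  H: 10
  Cl: 1
  F: 1
Molecular formula: C6H10ClF.
  M = 6(12.011) + 10(1.008) + 35.45 + 18.998
    = 72.066 + 10.080 + 35.450 + 18.998 = 136.594

136.59 g/mol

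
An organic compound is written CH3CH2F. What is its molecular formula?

Element totals:
  C: 2
  H: 5
  F: 1

C2H5F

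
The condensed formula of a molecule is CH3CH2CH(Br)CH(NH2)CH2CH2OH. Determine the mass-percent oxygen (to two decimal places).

Atom tally by fragment:
  CH3 → C:1 H:3
  CH2 → C:1 H:2
  CH(Br) → C:1 H:1 Br:1
  CH(NH2) → C:1 H:3 N:1
  CH2CH2OH → C:2 H:5 O:1
Element totals:
  C: 6
  H: 14
  Br: 1
  N: 1
  O: 1
Molecular formula: C6H14BrNO.
Molar mass = 196.088 g/mol.
Mass from O: 1 × 15.999 = 15.999 g/mol.
%O = 15.999 / 196.088 × 100 = 8.16%.

8.16%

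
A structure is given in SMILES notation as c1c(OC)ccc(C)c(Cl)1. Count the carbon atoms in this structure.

8

Atom tally by fragment:
  benzene ring core → C:6 H:6
  (− 3 ring H displaced by substituents)
  + OCH3 → C:1 H:3 O:1
  + CH3 → C:1 H:3
  + Cl → Cl:1
Element totals:
  C: 8
  H: 9
  Cl: 1
  O: 1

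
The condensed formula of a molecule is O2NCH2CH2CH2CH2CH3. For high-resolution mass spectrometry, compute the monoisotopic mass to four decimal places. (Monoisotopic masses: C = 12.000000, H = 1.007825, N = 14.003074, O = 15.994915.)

117.0790

Atom tally by fragment:
  O2NCH2 → C:1 H:2 N:1 O:2
  CH2 → C:1 H:2
  CH2 → C:1 H:2
  CH2 → C:1 H:2
  CH3 → C:1 H:3
Element totals:
  C: 5
  H: 11
  N: 1
  O: 2
Molecular formula: C5H11NO2.
  M = 5(12.0) + 11(1.007825) + 14.003074 + 2(15.994915)
    = 60.000000 + 11.086075 + 14.003074 + 31.989830 = 117.078979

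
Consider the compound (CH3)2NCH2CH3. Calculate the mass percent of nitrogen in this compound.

Element totals:
  C: 4
  H: 11
  N: 1
Molecular formula: C4H11N.
Molar mass = 73.139 g/mol.
Mass from N: 1 × 14.007 = 14.007 g/mol.
%N = 14.007 / 73.139 × 100 = 19.15%.

19.15%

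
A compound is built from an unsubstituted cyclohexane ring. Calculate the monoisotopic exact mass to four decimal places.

Atom tally by fragment:
  cyclohexane ring core → C:6 H:12
Element totals:
  C: 6
  H: 12
Molecular formula: C6H12.
  M = 6(12.0) + 12(1.007825)
    = 72.000000 + 12.093900 = 84.093900

84.0939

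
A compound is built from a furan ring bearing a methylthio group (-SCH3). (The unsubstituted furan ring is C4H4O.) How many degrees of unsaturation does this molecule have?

Atom tally by fragment:
  furan ring core → C:4 H:4 O:1
  (− 1 ring H displaced by substituents)
  + SCH3 → C:1 H:3 S:1
Element totals:
  C: 5
  H: 6
  O: 1
  S: 1
Molecular formula: C5H6OS.
DoU = (2C + 2 + N − H − X) / 2 = (2·5 + 2 + 0 − 6 − 0) / 2 = 3.

3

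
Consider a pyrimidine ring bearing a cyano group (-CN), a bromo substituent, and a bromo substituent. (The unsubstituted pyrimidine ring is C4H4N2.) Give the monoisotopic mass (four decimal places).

Atom tally by fragment:
  pyrimidine ring core → C:4 H:4 N:2
  (− 3 ring H displaced by substituents)
  + CN → C:1 N:1
  + Br → Br:1
  + Br → Br:1
Element totals:
  C: 5
  H: 1
  Br: 2
  N: 3
Molecular formula: C5HBr2N3.
  M = 5(12.0) + 1.007825 + 2(78.918338) + 3(14.003074)
    = 60.000000 + 1.007825 + 157.836676 + 42.009222 = 260.853723

260.8537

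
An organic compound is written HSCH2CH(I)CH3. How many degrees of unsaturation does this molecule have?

Element totals:
  C: 3
  H: 7
  I: 1
  S: 1
Molecular formula: C3H7IS.
DoU = (2C + 2 + N − H − X) / 2 = (2·3 + 2 + 0 − 7 − 1) / 2 = 0.

0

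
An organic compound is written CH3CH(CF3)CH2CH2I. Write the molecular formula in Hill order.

Atom tally by fragment:
  CH3 → C:1 H:3
  CH(CF3) → C:2 H:1 F:3
  CH2 → C:1 H:2
  CH2I → C:1 H:2 I:1
Element totals:
  C: 5
  H: 8
  F: 3
  I: 1

C5H8F3I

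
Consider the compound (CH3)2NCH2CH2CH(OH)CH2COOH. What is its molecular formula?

C7H15NO3

Element totals:
  C: 7
  H: 15
  N: 1
  O: 3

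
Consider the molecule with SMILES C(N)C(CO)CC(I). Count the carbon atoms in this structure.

Atom tally by fragment:
  H2NCH2 → C:1 H:4 N:1
  CH(CH2OH) → C:2 H:4 O:1
  CH2 → C:1 H:2
  CH2I → C:1 H:2 I:1
Element totals:
  C: 5
  H: 12
  I: 1
  N: 1
  O: 1

5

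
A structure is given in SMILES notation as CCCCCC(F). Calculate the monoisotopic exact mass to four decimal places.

Atom tally by fragment:
  CH3 → C:1 H:3
  CH2 → C:1 H:2
  CH2 → C:1 H:2
  CH2 → C:1 H:2
  CH2 → C:1 H:2
  CH2F → C:1 H:2 F:1
Element totals:
  C: 6
  H: 13
  F: 1
Molecular formula: C6H13F.
  M = 6(12.0) + 13(1.007825) + 18.998403
    = 72.000000 + 13.101725 + 18.998403 = 104.100128

104.1001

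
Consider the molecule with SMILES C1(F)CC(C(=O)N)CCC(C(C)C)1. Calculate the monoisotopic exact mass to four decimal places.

187.1372

Atom tally by fragment:
  cyclohexane ring core → C:6 H:12
  (− 3 ring H displaced by substituents)
  + F → F:1
  + CONH2 → C:1 H:2 O:1 N:1
  + CH(CH3)2 → C:3 H:7
Element totals:
  C: 10
  H: 18
  F: 1
  N: 1
  O: 1
Molecular formula: C10H18FNO.
  M = 10(12.0) + 18(1.007825) + 18.998403 + 14.003074 + 15.994915
    = 120.000000 + 18.140850 + 18.998403 + 14.003074 + 15.994915 = 187.137242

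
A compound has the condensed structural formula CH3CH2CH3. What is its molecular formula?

Atom tally by fragment:
  CH3 → C:1 H:3
  CH2 → C:1 H:2
  CH3 → C:1 H:3
Element totals:
  C: 3
  H: 8

C3H8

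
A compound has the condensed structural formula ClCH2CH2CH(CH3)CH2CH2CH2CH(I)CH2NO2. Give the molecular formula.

C9H17ClINO2

Element totals:
  C: 9
  H: 17
  Cl: 1
  I: 1
  N: 1
  O: 2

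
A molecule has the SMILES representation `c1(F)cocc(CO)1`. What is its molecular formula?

C5H5FO2

Atom tally by fragment:
  furan ring core → C:4 H:4 O:1
  (− 2 ring H displaced by substituents)
  + F → F:1
  + CH2OH → C:1 H:3 O:1
Element totals:
  C: 5
  H: 5
  F: 1
  O: 2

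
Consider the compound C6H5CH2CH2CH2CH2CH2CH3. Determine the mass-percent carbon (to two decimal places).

Element totals:
  C: 12
  H: 18
Molecular formula: C12H18.
Molar mass = 162.276 g/mol.
Mass from C: 12 × 12.011 = 144.132 g/mol.
%C = 144.132 / 162.276 × 100 = 88.82%.

88.82%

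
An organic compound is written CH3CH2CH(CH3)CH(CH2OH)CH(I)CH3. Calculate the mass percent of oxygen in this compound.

Atom tally by fragment:
  CH3 → C:1 H:3
  CH2 → C:1 H:2
  CH(CH3) → C:2 H:4
  CH(CH2OH) → C:2 H:4 O:1
  CH(I) → C:1 H:1 I:1
  CH3 → C:1 H:3
Element totals:
  C: 8
  H: 17
  I: 1
  O: 1
Molecular formula: C8H17IO.
Molar mass = 256.127 g/mol.
Mass from O: 1 × 15.999 = 15.999 g/mol.
%O = 15.999 / 256.127 × 100 = 6.25%.

6.25%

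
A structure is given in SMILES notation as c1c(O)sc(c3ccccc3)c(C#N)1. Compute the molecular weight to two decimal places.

201.24 g/mol

Atom tally by fragment:
  thiophene ring core → C:4 H:4 S:1
  (− 3 ring H displaced by substituents)
  + OH → O:1 H:1
  + C6H5 → C:6 H:5
  + CN → C:1 N:1
Element totals:
  C: 11
  H: 7
  N: 1
  O: 1
  S: 1
Molecular formula: C11H7NOS.
  M = 11(12.011) + 7(1.008) + 14.007 + 15.999 + 32.06
    = 132.121 + 7.056 + 14.007 + 15.999 + 32.060 = 201.243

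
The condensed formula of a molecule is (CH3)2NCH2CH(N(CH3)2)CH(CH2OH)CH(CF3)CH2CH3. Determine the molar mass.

270.34 g/mol

Element totals:
  C: 12
  H: 25
  F: 3
  N: 2
  O: 1
Molecular formula: C12H25F3N2O.
  M = 12(12.011) + 25(1.008) + 3(18.998) + 2(14.007) + 15.999
    = 144.132 + 25.200 + 56.994 + 28.014 + 15.999 = 270.339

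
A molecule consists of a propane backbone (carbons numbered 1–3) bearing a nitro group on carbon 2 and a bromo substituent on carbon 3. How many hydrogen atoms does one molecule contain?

6

Atom tally by fragment:
  CH3 → C:1 H:3
  CH(NO2) → C:1 H:1 N:1 O:2
  CH2Br → C:1 H:2 Br:1
Element totals:
  C: 3
  H: 6
  Br: 1
  N: 1
  O: 2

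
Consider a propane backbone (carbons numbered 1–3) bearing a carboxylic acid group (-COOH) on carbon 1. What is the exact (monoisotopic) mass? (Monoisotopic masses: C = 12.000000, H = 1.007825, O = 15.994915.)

88.0524

Atom tally by fragment:
  HOOCCH2 → C:2 H:3 O:2
  CH2 → C:1 H:2
  CH3 → C:1 H:3
Element totals:
  C: 4
  H: 8
  O: 2
Molecular formula: C4H8O2.
  M = 4(12.0) + 8(1.007825) + 2(15.994915)
    = 48.000000 + 8.062600 + 31.989830 = 88.052430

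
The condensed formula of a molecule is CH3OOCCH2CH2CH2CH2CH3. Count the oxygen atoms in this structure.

Atom tally by fragment:
  CH3OOCCH2 → C:3 H:5 O:2
  CH2 → C:1 H:2
  CH2 → C:1 H:2
  CH2 → C:1 H:2
  CH3 → C:1 H:3
Element totals:
  C: 7
  H: 14
  O: 2

2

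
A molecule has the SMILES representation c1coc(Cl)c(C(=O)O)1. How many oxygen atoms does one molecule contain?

3

Atom tally by fragment:
  furan ring core → C:4 H:4 O:1
  (− 2 ring H displaced by substituents)
  + Cl → Cl:1
  + COOH → C:1 H:1 O:2
Element totals:
  C: 5
  H: 3
  Cl: 1
  O: 3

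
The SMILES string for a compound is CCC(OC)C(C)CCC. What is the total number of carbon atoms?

9

Atom tally by fragment:
  CH3 → C:1 H:3
  CH2 → C:1 H:2
  CH(OCH3) → C:2 H:4 O:1
  CH(CH3) → C:2 H:4
  CH2 → C:1 H:2
  CH2 → C:1 H:2
  CH3 → C:1 H:3
Element totals:
  C: 9
  H: 20
  O: 1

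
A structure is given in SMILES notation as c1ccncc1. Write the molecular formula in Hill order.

C5H5N

Atom tally by fragment:
  pyridine ring core → C:5 H:5 N:1
Element totals:
  C: 5
  H: 5
  N: 1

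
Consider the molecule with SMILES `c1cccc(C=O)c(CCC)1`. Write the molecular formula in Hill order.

Atom tally by fragment:
  benzene ring core → C:6 H:6
  (− 2 ring H displaced by substituents)
  + CHO → C:1 H:1 O:1
  + CH2CH2CH3 → C:3 H:7
Element totals:
  C: 10
  H: 12
  O: 1

C10H12O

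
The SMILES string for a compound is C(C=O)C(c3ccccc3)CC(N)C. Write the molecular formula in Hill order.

C12H17NO

Atom tally by fragment:
  OHCCH2 → C:2 H:3 O:1
  CH(C6H5) → C:7 H:6
  CH2 → C:1 H:2
  CH(NH2) → C:1 H:3 N:1
  CH3 → C:1 H:3
Element totals:
  C: 12
  H: 17
  N: 1
  O: 1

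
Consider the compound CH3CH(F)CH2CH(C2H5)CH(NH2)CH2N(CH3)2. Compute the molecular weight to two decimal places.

190.31 g/mol

Atom tally by fragment:
  CH3 → C:1 H:3
  CH(F) → C:1 H:1 F:1
  CH2 → C:1 H:2
  CH(C2H5) → C:3 H:6
  CH(NH2) → C:1 H:3 N:1
  CH2N(CH3)2 → C:3 H:8 N:1
Element totals:
  C: 10
  H: 23
  F: 1
  N: 2
Molecular formula: C10H23FN2.
  M = 10(12.011) + 23(1.008) + 18.998 + 2(14.007)
    = 120.110 + 23.184 + 18.998 + 28.014 = 190.306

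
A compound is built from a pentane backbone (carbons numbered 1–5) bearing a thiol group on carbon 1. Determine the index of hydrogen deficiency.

Atom tally by fragment:
  HSCH2 → C:1 H:3 S:1
  CH2 → C:1 H:2
  CH2 → C:1 H:2
  CH2 → C:1 H:2
  CH3 → C:1 H:3
Element totals:
  C: 5
  H: 12
  S: 1
Molecular formula: C5H12S.
DoU = (2C + 2 + N − H − X) / 2 = (2·5 + 2 + 0 − 12 − 0) / 2 = 0.

0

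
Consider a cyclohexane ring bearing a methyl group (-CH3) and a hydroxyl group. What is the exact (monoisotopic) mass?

Atom tally by fragment:
  cyclohexane ring core → C:6 H:12
  (− 2 ring H displaced by substituents)
  + CH3 → C:1 H:3
  + OH → O:1 H:1
Element totals:
  C: 7
  H: 14
  O: 1
Molecular formula: C7H14O.
  M = 7(12.0) + 14(1.007825) + 15.994915
    = 84.000000 + 14.109550 + 15.994915 = 114.104465

114.1045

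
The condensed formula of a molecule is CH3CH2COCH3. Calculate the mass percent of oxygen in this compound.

22.19%

Element totals:
  C: 4
  H: 8
  O: 1
Molecular formula: C4H8O.
Molar mass = 72.107 g/mol.
Mass from O: 1 × 15.999 = 15.999 g/mol.
%O = 15.999 / 72.107 × 100 = 22.19%.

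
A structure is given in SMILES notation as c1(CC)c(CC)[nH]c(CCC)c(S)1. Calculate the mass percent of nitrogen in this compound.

Atom tally by fragment:
  pyrrole ring core → C:4 H:5 N:1
  (− 4 ring H displaced by substituents)
  + C2H5 → C:2 H:5
  + C2H5 → C:2 H:5
  + CH2CH2CH3 → C:3 H:7
  + SH → S:1 H:1
Element totals:
  C: 11
  H: 19
  N: 1
  S: 1
Molecular formula: C11H19NS.
Molar mass = 197.340 g/mol.
Mass from N: 1 × 14.007 = 14.007 g/mol.
%N = 14.007 / 197.340 × 100 = 7.10%.

7.10%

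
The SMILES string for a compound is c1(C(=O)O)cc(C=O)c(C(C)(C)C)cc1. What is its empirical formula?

Atom tally by fragment:
  benzene ring core → C:6 H:6
  (− 3 ring H displaced by substituents)
  + COOH → C:1 H:1 O:2
  + CHO → C:1 H:1 O:1
  + C(CH3)3 → C:4 H:9
Element totals:
  C: 12
  H: 14
  O: 3
Molecular formula: C12H14O3.
gcd of subscripts (12, 14, 3) = 1, so the empirical formula equals the molecular formula.

C12H14O3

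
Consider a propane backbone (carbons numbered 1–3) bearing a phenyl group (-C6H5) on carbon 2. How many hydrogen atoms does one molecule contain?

12

Atom tally by fragment:
  CH3 → C:1 H:3
  CH(C6H5) → C:7 H:6
  CH3 → C:1 H:3
Element totals:
  C: 9
  H: 12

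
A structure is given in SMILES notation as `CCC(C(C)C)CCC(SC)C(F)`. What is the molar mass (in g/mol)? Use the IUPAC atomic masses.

Atom tally by fragment:
  CH3 → C:1 H:3
  CH2 → C:1 H:2
  CH(CH(CH3)2) → C:4 H:8
  CH2 → C:1 H:2
  CH2 → C:1 H:2
  CH(SCH3) → C:2 H:4 S:1
  CH2F → C:1 H:2 F:1
Element totals:
  C: 11
  H: 23
  F: 1
  S: 1
Molecular formula: C11H23FS.
  M = 11(12.011) + 23(1.008) + 18.998 + 32.06
    = 132.121 + 23.184 + 18.998 + 32.060 = 206.363

206.36 g/mol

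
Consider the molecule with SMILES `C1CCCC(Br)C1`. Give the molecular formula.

C6H11Br

Atom tally by fragment:
  cyclohexane ring core → C:6 H:12
  (− 1 ring H displaced by substituents)
  + Br → Br:1
Element totals:
  C: 6
  H: 11
  Br: 1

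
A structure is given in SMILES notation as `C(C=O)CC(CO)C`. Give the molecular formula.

C6H12O2

Atom tally by fragment:
  OHCCH2 → C:2 H:3 O:1
  CH2 → C:1 H:2
  CH(CH2OH) → C:2 H:4 O:1
  CH3 → C:1 H:3
Element totals:
  C: 6
  H: 12
  O: 2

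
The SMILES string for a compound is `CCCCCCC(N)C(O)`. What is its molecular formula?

Atom tally by fragment:
  CH3 → C:1 H:3
  CH2 → C:1 H:2
  CH2 → C:1 H:2
  CH2 → C:1 H:2
  CH2 → C:1 H:2
  CH2 → C:1 H:2
  CH(NH2) → C:1 H:3 N:1
  CH2OH → C:1 H:3 O:1
Element totals:
  C: 8
  H: 19
  N: 1
  O: 1

C8H19NO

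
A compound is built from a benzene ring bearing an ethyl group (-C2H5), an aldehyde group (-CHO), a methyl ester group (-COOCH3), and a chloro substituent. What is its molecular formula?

C11H11ClO3

Atom tally by fragment:
  benzene ring core → C:6 H:6
  (− 4 ring H displaced by substituents)
  + C2H5 → C:2 H:5
  + CHO → C:1 H:1 O:1
  + COOCH3 → C:2 H:3 O:2
  + Cl → Cl:1
Element totals:
  C: 11
  H: 11
  Cl: 1
  O: 3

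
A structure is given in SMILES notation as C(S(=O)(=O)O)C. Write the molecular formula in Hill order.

C2H6O3S

Atom tally by fragment:
  HO3SCH2 → C:1 H:3 S:1 O:3
  CH3 → C:1 H:3
Element totals:
  C: 2
  H: 6
  O: 3
  S: 1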